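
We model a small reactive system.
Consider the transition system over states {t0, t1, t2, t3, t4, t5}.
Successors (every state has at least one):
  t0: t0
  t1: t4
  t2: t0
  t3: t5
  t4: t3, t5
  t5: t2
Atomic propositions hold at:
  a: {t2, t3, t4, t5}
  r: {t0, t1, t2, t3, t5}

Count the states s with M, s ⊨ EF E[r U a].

E[r U a]: least fixpoint, start Z0 = Sat(a) = {t2, t3, t4, t5}, add states in Sat(r) with some successor in Z. Z1 = {t1, t2, t3, t4, t5}; fixed.
Sat(E[r U a]) = {t1, t2, t3, t4, t5}
EF E[r U a]: least fixpoint, start Z0 = {t1, t2, t3, t4, t5}, add states with some successor in Z. Already a fixed point.
Sat(EF E[r U a]) = {t1, t2, t3, t4, t5}
|Sat(EF E[r U a])| = |{t1, t2, t3, t4, t5}| = 5.

5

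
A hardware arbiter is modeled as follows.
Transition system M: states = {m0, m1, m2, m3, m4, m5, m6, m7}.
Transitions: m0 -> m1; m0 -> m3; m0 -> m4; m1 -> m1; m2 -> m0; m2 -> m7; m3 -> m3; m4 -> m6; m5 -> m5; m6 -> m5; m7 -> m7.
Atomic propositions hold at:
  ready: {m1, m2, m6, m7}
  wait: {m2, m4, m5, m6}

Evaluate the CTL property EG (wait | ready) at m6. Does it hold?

Yes

Sat(wait | ready) = {m1, m2, m4, m5, m6, m7}
EG (wait | ready): greatest fixpoint, start Z0 = {m1, m2, m4, m5, m6, m7}, keep only states in Sat with some successor in Z. Already a fixed point.
Sat(EG (wait | ready)) = {m1, m2, m4, m5, m6, m7}
m6 ∈ Sat(EG (wait | ready)) = {m1, m2, m4, m5, m6, m7}, so the formula holds at m6.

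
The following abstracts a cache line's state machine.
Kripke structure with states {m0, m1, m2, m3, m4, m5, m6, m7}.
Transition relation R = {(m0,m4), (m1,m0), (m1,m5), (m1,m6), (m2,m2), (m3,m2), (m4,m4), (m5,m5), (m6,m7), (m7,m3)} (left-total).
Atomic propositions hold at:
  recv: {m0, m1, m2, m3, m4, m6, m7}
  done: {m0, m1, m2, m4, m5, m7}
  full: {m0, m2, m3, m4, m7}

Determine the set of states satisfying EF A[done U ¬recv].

{m1, m5}

Sat(¬recv) = {m5}
A[done U ¬recv]: least fixpoint, start Z0 = Sat(¬recv) = {m5}, add states in Sat(done) with every successor in Z. Already a fixed point.
Sat(A[done U ¬recv]) = {m5}
EF A[done U ¬recv]: least fixpoint, start Z0 = {m5}, add states with some successor in Z. Z1 = {m1, m5}; fixed.
Sat(EF A[done U ¬recv]) = {m1, m5}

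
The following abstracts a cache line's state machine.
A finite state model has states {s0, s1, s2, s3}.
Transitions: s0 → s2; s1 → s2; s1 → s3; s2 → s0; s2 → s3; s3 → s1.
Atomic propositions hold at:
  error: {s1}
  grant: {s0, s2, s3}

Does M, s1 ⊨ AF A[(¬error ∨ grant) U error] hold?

Sat(¬error) = {s0, s2, s3}
Sat(¬error ∨ grant) = {s0, s2, s3}
A[(¬error ∨ grant) U error]: least fixpoint, start Z0 = Sat(error) = {s1}, add states in Sat(¬error ∨ grant) with every successor in Z. Z1 = {s1, s3}; fixed.
Sat(A[(¬error ∨ grant) U error]) = {s1, s3}
AF A[(¬error ∨ grant) U error]: least fixpoint, start Z0 = {s1, s3}, add states with every successor in Z. Already a fixed point.
Sat(AF A[(¬error ∨ grant) U error]) = {s1, s3}
s1 ∈ Sat(AF A[(¬error ∨ grant) U error]) = {s1, s3}, so the formula holds at s1.

Yes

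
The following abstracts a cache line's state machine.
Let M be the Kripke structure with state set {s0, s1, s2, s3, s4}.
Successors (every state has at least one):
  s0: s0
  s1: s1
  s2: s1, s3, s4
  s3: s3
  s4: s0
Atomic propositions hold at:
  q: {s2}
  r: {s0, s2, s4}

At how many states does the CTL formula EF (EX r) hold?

3

Sat(EX r) = {s : some successor in {s0, s2, s4}} = {s0, s2, s4}
EF (EX r): least fixpoint, start Z0 = {s0, s2, s4}, add states with some successor in Z. Already a fixed point.
Sat(EF (EX r)) = {s0, s2, s4}
|Sat(EF (EX r))| = |{s0, s2, s4}| = 3.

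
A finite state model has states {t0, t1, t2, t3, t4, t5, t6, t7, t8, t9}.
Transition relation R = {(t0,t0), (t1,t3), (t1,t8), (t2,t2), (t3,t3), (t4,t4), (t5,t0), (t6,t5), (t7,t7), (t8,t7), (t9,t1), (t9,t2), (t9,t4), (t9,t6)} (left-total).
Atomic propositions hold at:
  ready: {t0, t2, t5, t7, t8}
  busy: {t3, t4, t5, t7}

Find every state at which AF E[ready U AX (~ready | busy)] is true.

{t1, t3, t4, t6, t7, t8}

Sat(~ready) = {t1, t3, t4, t6, t9}
Sat(~ready | busy) = {t1, t3, t4, t5, t6, t7, t9}
Sat(AX (~ready | busy)) = {s : every successor in {t1, t3, t4, t5, t6, t7, t9}} = {t3, t4, t6, t7, t8}
E[ready U AX (~ready | busy)]: least fixpoint, start Z0 = Sat(AX (~ready | busy)) = {t3, t4, t6, t7, t8}, add states in Sat(ready) with some successor in Z. Already a fixed point.
Sat(E[ready U AX (~ready | busy)]) = {t3, t4, t6, t7, t8}
AF E[ready U AX (~ready | busy)]: least fixpoint, start Z0 = {t3, t4, t6, t7, t8}, add states with every successor in Z. Z1 = {t1, t3, t4, t6, t7, t8}; fixed.
Sat(AF E[ready U AX (~ready | busy)]) = {t1, t3, t4, t6, t7, t8}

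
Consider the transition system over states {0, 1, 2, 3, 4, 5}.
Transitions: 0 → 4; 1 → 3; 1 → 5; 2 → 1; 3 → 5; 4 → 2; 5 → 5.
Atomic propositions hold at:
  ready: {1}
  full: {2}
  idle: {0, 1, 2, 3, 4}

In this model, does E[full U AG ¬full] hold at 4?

No

Sat(¬full) = {0, 1, 3, 4, 5}
AG ¬full: greatest fixpoint, start Z0 = {0, 1, 3, 4, 5}, keep only states in Sat with every successor in Z. Z1 = {0, 1, 3, 5}; Z2 = {1, 3, 5}; fixed.
Sat(AG ¬full) = {1, 3, 5}
E[full U AG ¬full]: least fixpoint, start Z0 = Sat(AG ¬full) = {1, 3, 5}, add states in Sat(full) with some successor in Z. Z1 = {1, 2, 3, 5}; fixed.
Sat(E[full U AG ¬full]) = {1, 2, 3, 5}
4 ∉ Sat(E[full U AG ¬full]) = {1, 2, 3, 5}, so the formula does not hold at 4.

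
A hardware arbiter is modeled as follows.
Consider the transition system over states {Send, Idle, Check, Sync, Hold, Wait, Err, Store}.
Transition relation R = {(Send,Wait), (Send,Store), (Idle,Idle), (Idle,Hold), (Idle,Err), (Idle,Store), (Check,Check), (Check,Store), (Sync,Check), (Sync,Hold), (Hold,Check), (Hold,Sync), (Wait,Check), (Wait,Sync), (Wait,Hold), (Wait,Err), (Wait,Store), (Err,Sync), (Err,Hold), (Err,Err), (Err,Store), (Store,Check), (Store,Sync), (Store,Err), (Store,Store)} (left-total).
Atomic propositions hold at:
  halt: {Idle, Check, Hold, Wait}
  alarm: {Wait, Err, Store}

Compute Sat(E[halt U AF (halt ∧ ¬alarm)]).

Sat(¬alarm) = {Send, Idle, Check, Sync, Hold}
Sat(halt ∧ ¬alarm) = {Idle, Check, Hold}
AF (halt ∧ ¬alarm): least fixpoint, start Z0 = {Idle, Check, Hold}, add states with every successor in Z. Z1 = {Idle, Check, Sync, Hold}; fixed.
Sat(AF (halt ∧ ¬alarm)) = {Idle, Check, Sync, Hold}
E[halt U AF (halt ∧ ¬alarm)]: least fixpoint, start Z0 = Sat(AF (halt ∧ ¬alarm)) = {Idle, Check, Sync, Hold}, add states in Sat(halt) with some successor in Z. Z1 = {Idle, Check, Sync, Hold, Wait}; fixed.
Sat(E[halt U AF (halt ∧ ¬alarm)]) = {Idle, Check, Sync, Hold, Wait}

{Idle, Check, Sync, Hold, Wait}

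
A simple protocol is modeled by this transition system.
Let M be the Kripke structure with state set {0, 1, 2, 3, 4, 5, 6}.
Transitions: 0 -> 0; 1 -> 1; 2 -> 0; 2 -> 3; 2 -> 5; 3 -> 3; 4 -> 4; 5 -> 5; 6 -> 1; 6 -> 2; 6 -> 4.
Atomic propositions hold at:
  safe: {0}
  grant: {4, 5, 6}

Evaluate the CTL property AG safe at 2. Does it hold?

No

AG safe: greatest fixpoint, start Z0 = {0}, keep only states in Sat with every successor in Z. Already a fixed point.
Sat(AG safe) = {0}
2 ∉ Sat(AG safe) = {0}, so the formula does not hold at 2.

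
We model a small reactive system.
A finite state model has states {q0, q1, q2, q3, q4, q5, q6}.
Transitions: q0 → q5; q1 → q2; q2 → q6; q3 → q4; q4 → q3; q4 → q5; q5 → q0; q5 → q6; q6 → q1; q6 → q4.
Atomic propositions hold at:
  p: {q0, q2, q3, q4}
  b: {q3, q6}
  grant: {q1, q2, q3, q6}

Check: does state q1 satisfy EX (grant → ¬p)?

No

Sat(¬p) = {q1, q5, q6}
Sat(grant → ¬p) = {q0, q1, q4, q5, q6}
Sat(EX (grant → ¬p)) = {s : some successor in {q0, q1, q4, q5, q6}} = {q0, q2, q3, q4, q5, q6}
q1 ∉ Sat(EX (grant → ¬p)) = {q0, q2, q3, q4, q5, q6}, so the formula does not hold at q1.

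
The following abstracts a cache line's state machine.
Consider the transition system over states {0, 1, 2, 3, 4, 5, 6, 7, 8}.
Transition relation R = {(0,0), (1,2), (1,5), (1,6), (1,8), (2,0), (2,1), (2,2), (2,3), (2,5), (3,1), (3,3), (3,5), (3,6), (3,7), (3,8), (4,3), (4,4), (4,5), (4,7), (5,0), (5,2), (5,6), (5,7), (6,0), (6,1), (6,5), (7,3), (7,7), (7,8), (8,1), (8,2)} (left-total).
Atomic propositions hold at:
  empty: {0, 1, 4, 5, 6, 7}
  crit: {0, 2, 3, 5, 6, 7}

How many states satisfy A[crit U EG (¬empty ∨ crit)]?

7

Sat(¬empty) = {2, 3, 8}
Sat(¬empty ∨ crit) = {0, 2, 3, 5, 6, 7, 8}
EG (¬empty ∨ crit): greatest fixpoint, start Z0 = {0, 2, 3, 5, 6, 7, 8}, keep only states in Sat with some successor in Z. Already a fixed point.
Sat(EG (¬empty ∨ crit)) = {0, 2, 3, 5, 6, 7, 8}
A[crit U EG (¬empty ∨ crit)]: least fixpoint, start Z0 = Sat(EG (¬empty ∨ crit)) = {0, 2, 3, 5, 6, 7, 8}, add states in Sat(crit) with every successor in Z. Already a fixed point.
Sat(A[crit U EG (¬empty ∨ crit)]) = {0, 2, 3, 5, 6, 7, 8}
|Sat(A[crit U EG (¬empty ∨ crit)])| = |{0, 2, 3, 5, 6, 7, 8}| = 7.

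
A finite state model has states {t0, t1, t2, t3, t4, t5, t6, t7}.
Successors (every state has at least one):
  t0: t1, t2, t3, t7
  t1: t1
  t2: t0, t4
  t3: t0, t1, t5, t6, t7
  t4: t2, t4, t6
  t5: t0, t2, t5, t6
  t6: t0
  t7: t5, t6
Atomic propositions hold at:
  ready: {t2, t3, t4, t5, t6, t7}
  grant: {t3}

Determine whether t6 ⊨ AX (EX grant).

Yes

Sat(EX grant) = {s : some successor in {t3}} = {t0}
Sat(AX (EX grant)) = {s : every successor in {t0}} = {t6}
t6 ∈ Sat(AX (EX grant)) = {t6}, so the formula holds at t6.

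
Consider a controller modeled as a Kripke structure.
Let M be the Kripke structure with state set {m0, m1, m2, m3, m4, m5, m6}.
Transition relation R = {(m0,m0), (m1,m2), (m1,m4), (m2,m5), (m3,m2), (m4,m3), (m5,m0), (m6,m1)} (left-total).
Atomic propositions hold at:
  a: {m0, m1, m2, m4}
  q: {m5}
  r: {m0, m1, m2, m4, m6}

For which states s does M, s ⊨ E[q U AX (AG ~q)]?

Sat(~q) = {m0, m1, m2, m3, m4, m6}
AG ~q: greatest fixpoint, start Z0 = {m0, m1, m2, m3, m4, m6}, keep only states in Sat with every successor in Z. Z1 = {m0, m1, m3, m4, m6}; Z2 = {m0, m4, m6}; Z3 = {m0}; fixed.
Sat(AG ~q) = {m0}
Sat(AX (AG ~q)) = {s : every successor in {m0}} = {m0, m5}
E[q U AX (AG ~q)]: least fixpoint, start Z0 = Sat(AX (AG ~q)) = {m0, m5}, add states in Sat(q) with some successor in Z. Already a fixed point.
Sat(E[q U AX (AG ~q)]) = {m0, m5}

{m0, m5}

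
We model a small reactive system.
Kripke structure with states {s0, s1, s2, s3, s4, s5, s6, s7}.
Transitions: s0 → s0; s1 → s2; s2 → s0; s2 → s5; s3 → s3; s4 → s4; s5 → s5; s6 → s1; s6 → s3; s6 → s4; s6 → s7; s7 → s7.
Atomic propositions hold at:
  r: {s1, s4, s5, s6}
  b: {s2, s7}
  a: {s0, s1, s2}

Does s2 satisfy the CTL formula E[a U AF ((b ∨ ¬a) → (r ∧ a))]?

Yes

Sat(¬a) = {s3, s4, s5, s6, s7}
Sat(b ∨ ¬a) = {s2, s3, s4, s5, s6, s7}
Sat(r ∧ a) = {s1}
Sat((b ∨ ¬a) → (r ∧ a)) = {s0, s1}
AF ((b ∨ ¬a) → (r ∧ a)): least fixpoint, start Z0 = {s0, s1}, add states with every successor in Z. Already a fixed point.
Sat(AF ((b ∨ ¬a) → (r ∧ a))) = {s0, s1}
E[a U AF ((b ∨ ¬a) → (r ∧ a))]: least fixpoint, start Z0 = Sat(AF ((b ∨ ¬a) → (r ∧ a))) = {s0, s1}, add states in Sat(a) with some successor in Z. Z1 = {s0, s1, s2}; fixed.
Sat(E[a U AF ((b ∨ ¬a) → (r ∧ a))]) = {s0, s1, s2}
s2 ∈ Sat(E[a U AF ((b ∨ ¬a) → (r ∧ a))]) = {s0, s1, s2}, so the formula holds at s2.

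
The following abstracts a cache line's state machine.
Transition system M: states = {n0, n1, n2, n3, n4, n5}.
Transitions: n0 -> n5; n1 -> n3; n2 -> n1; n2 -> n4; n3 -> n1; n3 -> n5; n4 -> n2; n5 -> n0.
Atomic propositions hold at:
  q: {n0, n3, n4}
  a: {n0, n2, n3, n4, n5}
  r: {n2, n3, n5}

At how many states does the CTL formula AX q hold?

Sat(AX q) = {s : every successor in {n0, n3, n4}} = {n1, n5}
|Sat(AX q)| = |{n1, n5}| = 2.

2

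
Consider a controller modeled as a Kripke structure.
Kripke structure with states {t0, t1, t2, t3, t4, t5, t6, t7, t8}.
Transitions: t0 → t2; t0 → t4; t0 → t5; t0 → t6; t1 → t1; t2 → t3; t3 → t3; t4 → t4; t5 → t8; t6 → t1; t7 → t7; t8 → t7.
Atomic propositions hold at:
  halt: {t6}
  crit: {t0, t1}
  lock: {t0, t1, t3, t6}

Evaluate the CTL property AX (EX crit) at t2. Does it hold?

No

Sat(EX crit) = {s : some successor in {t0, t1}} = {t1, t6}
Sat(AX (EX crit)) = {s : every successor in {t1, t6}} = {t1, t6}
t2 ∉ Sat(AX (EX crit)) = {t1, t6}, so the formula does not hold at t2.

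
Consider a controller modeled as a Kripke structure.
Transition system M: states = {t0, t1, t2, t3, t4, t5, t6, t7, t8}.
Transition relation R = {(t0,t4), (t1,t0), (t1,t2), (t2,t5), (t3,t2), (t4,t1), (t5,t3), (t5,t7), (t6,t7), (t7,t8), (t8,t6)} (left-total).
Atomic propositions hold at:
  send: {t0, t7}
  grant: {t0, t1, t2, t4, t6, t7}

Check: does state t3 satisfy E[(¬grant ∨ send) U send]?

No

Sat(¬grant) = {t3, t5, t8}
Sat(¬grant ∨ send) = {t0, t3, t5, t7, t8}
E[(¬grant ∨ send) U send]: least fixpoint, start Z0 = Sat(send) = {t0, t7}, add states in Sat(¬grant ∨ send) with some successor in Z. Z1 = {t0, t5, t7}; fixed.
Sat(E[(¬grant ∨ send) U send]) = {t0, t5, t7}
t3 ∉ Sat(E[(¬grant ∨ send) U send]) = {t0, t5, t7}, so the formula does not hold at t3.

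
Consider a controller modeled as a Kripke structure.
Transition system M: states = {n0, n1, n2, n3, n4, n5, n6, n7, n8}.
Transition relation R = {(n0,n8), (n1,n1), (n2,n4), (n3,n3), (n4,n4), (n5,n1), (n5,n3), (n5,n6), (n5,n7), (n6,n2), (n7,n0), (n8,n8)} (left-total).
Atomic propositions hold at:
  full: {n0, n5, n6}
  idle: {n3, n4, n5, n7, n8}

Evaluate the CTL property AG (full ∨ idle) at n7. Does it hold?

Yes

Sat(full ∨ idle) = {n0, n3, n4, n5, n6, n7, n8}
AG (full ∨ idle): greatest fixpoint, start Z0 = {n0, n3, n4, n5, n6, n7, n8}, keep only states in Sat with every successor in Z. Z1 = {n0, n3, n4, n7, n8}; fixed.
Sat(AG (full ∨ idle)) = {n0, n3, n4, n7, n8}
n7 ∈ Sat(AG (full ∨ idle)) = {n0, n3, n4, n7, n8}, so the formula holds at n7.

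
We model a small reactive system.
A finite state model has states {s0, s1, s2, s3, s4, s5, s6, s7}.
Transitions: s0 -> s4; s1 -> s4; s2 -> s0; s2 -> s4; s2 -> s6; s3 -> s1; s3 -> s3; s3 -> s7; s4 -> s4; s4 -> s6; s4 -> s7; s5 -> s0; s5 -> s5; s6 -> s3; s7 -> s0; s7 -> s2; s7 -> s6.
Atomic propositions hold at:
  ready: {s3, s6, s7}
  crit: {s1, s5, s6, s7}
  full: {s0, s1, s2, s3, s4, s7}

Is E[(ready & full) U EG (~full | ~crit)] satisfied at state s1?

Sat(ready & full) = {s3, s7}
Sat(~full) = {s5, s6}
Sat(~crit) = {s0, s2, s3, s4}
Sat(~full | ~crit) = {s0, s2, s3, s4, s5, s6}
EG (~full | ~crit): greatest fixpoint, start Z0 = {s0, s2, s3, s4, s5, s6}, keep only states in Sat with some successor in Z. Already a fixed point.
Sat(EG (~full | ~crit)) = {s0, s2, s3, s4, s5, s6}
E[(ready & full) U EG (~full | ~crit)]: least fixpoint, start Z0 = Sat(EG (~full | ~crit)) = {s0, s2, s3, s4, s5, s6}, add states in Sat(ready & full) with some successor in Z. Z1 = {s0, s2, s3, s4, s5, s6, s7}; fixed.
Sat(E[(ready & full) U EG (~full | ~crit)]) = {s0, s2, s3, s4, s5, s6, s7}
s1 ∉ Sat(E[(ready & full) U EG (~full | ~crit)]) = {s0, s2, s3, s4, s5, s6, s7}, so the formula does not hold at s1.

No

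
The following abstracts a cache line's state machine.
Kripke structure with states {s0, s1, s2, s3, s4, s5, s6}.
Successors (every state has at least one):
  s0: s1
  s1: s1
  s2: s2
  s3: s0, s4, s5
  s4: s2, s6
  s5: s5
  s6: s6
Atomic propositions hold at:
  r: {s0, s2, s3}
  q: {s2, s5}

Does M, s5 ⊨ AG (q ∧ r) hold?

Sat(q ∧ r) = {s2}
AG (q ∧ r): greatest fixpoint, start Z0 = {s2}, keep only states in Sat with every successor in Z. Already a fixed point.
Sat(AG (q ∧ r)) = {s2}
s5 ∉ Sat(AG (q ∧ r)) = {s2}, so the formula does not hold at s5.

No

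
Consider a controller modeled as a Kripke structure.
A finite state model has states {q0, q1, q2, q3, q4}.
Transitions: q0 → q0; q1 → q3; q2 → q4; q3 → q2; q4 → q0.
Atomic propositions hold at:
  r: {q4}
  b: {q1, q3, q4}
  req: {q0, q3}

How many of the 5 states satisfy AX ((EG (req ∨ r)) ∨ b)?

4

Sat(req ∨ r) = {q0, q3, q4}
EG (req ∨ r): greatest fixpoint, start Z0 = {q0, q3, q4}, keep only states in Sat with some successor in Z. Z1 = {q0, q4}; fixed.
Sat(EG (req ∨ r)) = {q0, q4}
Sat((EG (req ∨ r)) ∨ b) = {q0, q1, q3, q4}
Sat(AX ((EG (req ∨ r)) ∨ b)) = {s : every successor in {q0, q1, q3, q4}} = {q0, q1, q2, q4}
|Sat(AX ((EG (req ∨ r)) ∨ b))| = |{q0, q1, q2, q4}| = 4.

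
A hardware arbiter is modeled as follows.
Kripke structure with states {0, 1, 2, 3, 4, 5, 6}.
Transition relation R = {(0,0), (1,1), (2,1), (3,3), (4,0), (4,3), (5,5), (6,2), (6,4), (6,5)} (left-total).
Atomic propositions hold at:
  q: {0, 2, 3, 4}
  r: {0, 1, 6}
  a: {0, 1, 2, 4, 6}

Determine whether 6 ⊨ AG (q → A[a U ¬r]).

No

Sat(¬r) = {2, 3, 4, 5}
A[a U ¬r]: least fixpoint, start Z0 = Sat(¬r) = {2, 3, 4, 5}, add states in Sat(a) with every successor in Z. Z1 = {2, 3, 4, 5, 6}; fixed.
Sat(A[a U ¬r]) = {2, 3, 4, 5, 6}
Sat(q → A[a U ¬r]) = {1, 2, 3, 4, 5, 6}
AG (q → A[a U ¬r]): greatest fixpoint, start Z0 = {1, 2, 3, 4, 5, 6}, keep only states in Sat with every successor in Z. Z1 = {1, 2, 3, 5, 6}; Z2 = {1, 2, 3, 5}; fixed.
Sat(AG (q → A[a U ¬r])) = {1, 2, 3, 5}
6 ∉ Sat(AG (q → A[a U ¬r])) = {1, 2, 3, 5}, so the formula does not hold at 6.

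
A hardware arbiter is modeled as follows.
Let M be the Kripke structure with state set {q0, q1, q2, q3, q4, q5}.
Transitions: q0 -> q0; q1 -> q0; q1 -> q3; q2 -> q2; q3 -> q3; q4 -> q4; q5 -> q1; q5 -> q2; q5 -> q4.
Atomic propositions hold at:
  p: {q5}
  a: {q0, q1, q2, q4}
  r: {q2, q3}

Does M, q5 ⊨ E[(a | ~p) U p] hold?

Yes

Sat(~p) = {q0, q1, q2, q3, q4}
Sat(a | ~p) = {q0, q1, q2, q3, q4}
E[(a | ~p) U p]: least fixpoint, start Z0 = Sat(p) = {q5}, add states in Sat(a | ~p) with some successor in Z. Already a fixed point.
Sat(E[(a | ~p) U p]) = {q5}
q5 ∈ Sat(E[(a | ~p) U p]) = {q5}, so the formula holds at q5.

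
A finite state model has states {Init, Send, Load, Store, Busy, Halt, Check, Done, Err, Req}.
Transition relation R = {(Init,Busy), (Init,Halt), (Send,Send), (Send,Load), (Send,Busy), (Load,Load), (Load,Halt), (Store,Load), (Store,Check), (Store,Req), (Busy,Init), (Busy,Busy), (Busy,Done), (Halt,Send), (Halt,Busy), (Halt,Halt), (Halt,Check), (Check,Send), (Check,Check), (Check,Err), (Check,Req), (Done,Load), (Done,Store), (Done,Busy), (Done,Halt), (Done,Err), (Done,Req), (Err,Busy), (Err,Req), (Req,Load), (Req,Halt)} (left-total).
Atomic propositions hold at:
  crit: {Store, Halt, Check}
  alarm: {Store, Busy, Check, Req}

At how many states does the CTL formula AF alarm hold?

5

AF alarm: least fixpoint, start Z0 = {Store, Busy, Check, Req}, add states with every successor in Z. Z1 = {Store, Busy, Check, Err, Req}; fixed.
Sat(AF alarm) = {Store, Busy, Check, Err, Req}
|Sat(AF alarm)| = |{Store, Busy, Check, Err, Req}| = 5.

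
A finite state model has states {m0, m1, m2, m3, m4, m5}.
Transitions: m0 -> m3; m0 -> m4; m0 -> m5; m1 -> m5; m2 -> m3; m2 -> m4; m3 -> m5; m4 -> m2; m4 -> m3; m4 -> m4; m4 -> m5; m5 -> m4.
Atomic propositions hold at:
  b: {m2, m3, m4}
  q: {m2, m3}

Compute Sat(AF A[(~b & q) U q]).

Sat(~b) = {m0, m1, m5}
Sat(~b & q) = ∅
A[(~b & q) U q]: least fixpoint, start Z0 = Sat(q) = {m2, m3}, add states in Sat(~b & q) with every successor in Z. Already a fixed point.
Sat(A[(~b & q) U q]) = {m2, m3}
AF A[(~b & q) U q]: least fixpoint, start Z0 = {m2, m3}, add states with every successor in Z. Already a fixed point.
Sat(AF A[(~b & q) U q]) = {m2, m3}

{m2, m3}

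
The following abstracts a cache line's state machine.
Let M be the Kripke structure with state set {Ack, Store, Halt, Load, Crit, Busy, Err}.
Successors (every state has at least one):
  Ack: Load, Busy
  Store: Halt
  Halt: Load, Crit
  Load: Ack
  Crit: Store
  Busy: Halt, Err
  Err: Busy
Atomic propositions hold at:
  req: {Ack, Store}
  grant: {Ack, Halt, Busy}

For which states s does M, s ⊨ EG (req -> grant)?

Sat(req -> grant) = {Ack, Halt, Load, Crit, Busy, Err}
EG (req -> grant): greatest fixpoint, start Z0 = {Ack, Halt, Load, Crit, Busy, Err}, keep only states in Sat with some successor in Z. Z1 = {Ack, Halt, Load, Busy, Err}; fixed.
Sat(EG (req -> grant)) = {Ack, Halt, Load, Busy, Err}

{Ack, Halt, Load, Busy, Err}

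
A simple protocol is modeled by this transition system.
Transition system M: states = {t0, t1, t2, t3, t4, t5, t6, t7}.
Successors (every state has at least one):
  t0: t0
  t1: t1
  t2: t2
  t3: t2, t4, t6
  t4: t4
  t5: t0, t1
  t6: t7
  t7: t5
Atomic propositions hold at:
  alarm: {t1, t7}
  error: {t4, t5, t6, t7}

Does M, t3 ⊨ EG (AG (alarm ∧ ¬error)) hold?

Sat(¬error) = {t0, t1, t2, t3}
Sat(alarm ∧ ¬error) = {t1}
AG (alarm ∧ ¬error): greatest fixpoint, start Z0 = {t1}, keep only states in Sat with every successor in Z. Already a fixed point.
Sat(AG (alarm ∧ ¬error)) = {t1}
EG (AG (alarm ∧ ¬error)): greatest fixpoint, start Z0 = {t1}, keep only states in Sat with some successor in Z. Already a fixed point.
Sat(EG (AG (alarm ∧ ¬error))) = {t1}
t3 ∉ Sat(EG (AG (alarm ∧ ¬error))) = {t1}, so the formula does not hold at t3.

No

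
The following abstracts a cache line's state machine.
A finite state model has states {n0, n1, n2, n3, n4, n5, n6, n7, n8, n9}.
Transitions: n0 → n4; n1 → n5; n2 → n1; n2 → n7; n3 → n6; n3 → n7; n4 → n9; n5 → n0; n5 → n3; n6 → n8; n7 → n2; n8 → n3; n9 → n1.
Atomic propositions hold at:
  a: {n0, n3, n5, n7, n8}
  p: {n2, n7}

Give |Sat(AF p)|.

2

AF p: least fixpoint, start Z0 = {n2, n7}, add states with every successor in Z. Already a fixed point.
Sat(AF p) = {n2, n7}
|Sat(AF p)| = |{n2, n7}| = 2.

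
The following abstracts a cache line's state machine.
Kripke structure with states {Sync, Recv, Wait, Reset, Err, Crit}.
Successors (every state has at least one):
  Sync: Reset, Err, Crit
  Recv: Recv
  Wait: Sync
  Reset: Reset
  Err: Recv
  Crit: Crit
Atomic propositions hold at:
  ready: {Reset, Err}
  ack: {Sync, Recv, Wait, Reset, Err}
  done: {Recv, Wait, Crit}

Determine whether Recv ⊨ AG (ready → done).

Yes

Sat(ready → done) = {Sync, Recv, Wait, Crit}
AG (ready → done): greatest fixpoint, start Z0 = {Sync, Recv, Wait, Crit}, keep only states in Sat with every successor in Z. Z1 = {Recv, Wait, Crit}; Z2 = {Recv, Crit}; fixed.
Sat(AG (ready → done)) = {Recv, Crit}
Recv ∈ Sat(AG (ready → done)) = {Recv, Crit}, so the formula holds at Recv.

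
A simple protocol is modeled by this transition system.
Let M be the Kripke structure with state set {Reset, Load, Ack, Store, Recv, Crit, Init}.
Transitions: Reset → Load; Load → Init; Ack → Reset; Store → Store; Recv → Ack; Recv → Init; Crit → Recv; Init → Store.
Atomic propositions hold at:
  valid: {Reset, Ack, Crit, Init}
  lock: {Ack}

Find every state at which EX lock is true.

{Recv}

Sat(EX lock) = {s : some successor in {Ack}} = {Recv}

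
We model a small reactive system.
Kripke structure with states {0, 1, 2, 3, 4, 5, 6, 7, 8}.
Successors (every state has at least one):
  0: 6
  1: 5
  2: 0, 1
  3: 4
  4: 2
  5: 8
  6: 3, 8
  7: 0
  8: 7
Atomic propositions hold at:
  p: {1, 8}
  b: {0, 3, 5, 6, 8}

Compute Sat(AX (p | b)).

{0, 1, 2, 5, 6, 7}

Sat(p | b) = {0, 1, 3, 5, 6, 8}
Sat(AX (p | b)) = {s : every successor in {0, 1, 3, 5, 6, 8}} = {0, 1, 2, 5, 6, 7}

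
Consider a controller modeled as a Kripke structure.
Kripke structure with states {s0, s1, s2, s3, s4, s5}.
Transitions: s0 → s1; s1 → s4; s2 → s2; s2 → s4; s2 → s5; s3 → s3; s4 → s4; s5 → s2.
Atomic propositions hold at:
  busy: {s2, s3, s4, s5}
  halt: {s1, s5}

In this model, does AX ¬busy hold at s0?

Yes

Sat(¬busy) = {s0, s1}
Sat(AX ¬busy) = {s : every successor in {s0, s1}} = {s0}
s0 ∈ Sat(AX ¬busy) = {s0}, so the formula holds at s0.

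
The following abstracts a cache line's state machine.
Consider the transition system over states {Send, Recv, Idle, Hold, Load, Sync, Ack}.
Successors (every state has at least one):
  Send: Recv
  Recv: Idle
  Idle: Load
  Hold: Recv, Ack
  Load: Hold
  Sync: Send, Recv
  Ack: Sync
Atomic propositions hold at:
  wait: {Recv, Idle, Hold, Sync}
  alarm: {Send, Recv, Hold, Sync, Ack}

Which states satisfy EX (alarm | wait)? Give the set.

Sat(alarm | wait) = {Send, Recv, Idle, Hold, Sync, Ack}
Sat(EX (alarm | wait)) = {s : some successor in {Send, Recv, Idle, Hold, Sync, Ack}} = {Send, Recv, Hold, Load, Sync, Ack}

{Send, Recv, Hold, Load, Sync, Ack}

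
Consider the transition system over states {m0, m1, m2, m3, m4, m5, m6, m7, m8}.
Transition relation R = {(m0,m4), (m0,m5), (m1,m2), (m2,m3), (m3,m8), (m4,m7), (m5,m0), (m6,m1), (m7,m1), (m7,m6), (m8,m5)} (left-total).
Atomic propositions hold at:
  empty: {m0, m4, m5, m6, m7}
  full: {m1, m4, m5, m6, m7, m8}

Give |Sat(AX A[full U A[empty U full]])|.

A[empty U full]: least fixpoint, start Z0 = Sat(full) = {m1, m4, m5, m6, m7, m8}, add states in Sat(empty) with every successor in Z. Z1 = {m0, m1, m4, m5, m6, m7, m8}; fixed.
Sat(A[empty U full]) = {m0, m1, m4, m5, m6, m7, m8}
A[full U A[empty U full]]: least fixpoint, start Z0 = Sat(A[empty U full]) = {m0, m1, m4, m5, m6, m7, m8}, add states in Sat(full) with every successor in Z. Already a fixed point.
Sat(A[full U A[empty U full]]) = {m0, m1, m4, m5, m6, m7, m8}
Sat(AX A[full U A[empty U full]]) = {s : every successor in {m0, m1, m4, m5, m6, m7, m8}} = {m0, m3, m4, m5, m6, m7, m8}
|Sat(AX A[full U A[empty U full]])| = |{m0, m3, m4, m5, m6, m7, m8}| = 7.

7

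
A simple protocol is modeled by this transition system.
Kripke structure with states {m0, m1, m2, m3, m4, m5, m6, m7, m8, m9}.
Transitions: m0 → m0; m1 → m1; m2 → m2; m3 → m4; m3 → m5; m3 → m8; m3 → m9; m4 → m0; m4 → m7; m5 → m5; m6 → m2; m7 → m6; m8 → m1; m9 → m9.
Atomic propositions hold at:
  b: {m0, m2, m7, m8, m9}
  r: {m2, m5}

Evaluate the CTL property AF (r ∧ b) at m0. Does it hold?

No

Sat(r ∧ b) = {m2}
AF (r ∧ b): least fixpoint, start Z0 = {m2}, add states with every successor in Z. Z1 = {m2, m6}; Z2 = {m2, m6, m7}; fixed.
Sat(AF (r ∧ b)) = {m2, m6, m7}
m0 ∉ Sat(AF (r ∧ b)) = {m2, m6, m7}, so the formula does not hold at m0.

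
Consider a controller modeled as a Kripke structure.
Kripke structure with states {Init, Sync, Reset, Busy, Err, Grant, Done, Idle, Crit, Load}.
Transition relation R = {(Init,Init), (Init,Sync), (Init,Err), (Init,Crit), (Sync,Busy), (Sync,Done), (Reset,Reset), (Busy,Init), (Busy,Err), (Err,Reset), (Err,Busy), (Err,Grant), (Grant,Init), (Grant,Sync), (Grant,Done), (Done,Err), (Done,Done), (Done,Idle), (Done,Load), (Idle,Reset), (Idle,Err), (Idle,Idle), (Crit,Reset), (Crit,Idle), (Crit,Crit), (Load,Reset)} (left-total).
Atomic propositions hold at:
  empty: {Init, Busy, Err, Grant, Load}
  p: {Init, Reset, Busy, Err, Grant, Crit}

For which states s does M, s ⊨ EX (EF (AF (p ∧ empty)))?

{Init, Sync, Busy, Err, Grant, Done, Idle, Crit}

Sat(p ∧ empty) = {Init, Busy, Err, Grant}
AF (p ∧ empty): least fixpoint, start Z0 = {Init, Busy, Err, Grant}, add states with every successor in Z. Already a fixed point.
Sat(AF (p ∧ empty)) = {Init, Busy, Err, Grant}
EF (AF (p ∧ empty)): least fixpoint, start Z0 = {Init, Busy, Err, Grant}, add states with some successor in Z. Z1 = {Init, Sync, Busy, Err, Grant, Done, Idle}; Z2 = {Init, Sync, Busy, Err, Grant, Done, Idle, Crit}; fixed.
Sat(EF (AF (p ∧ empty))) = {Init, Sync, Busy, Err, Grant, Done, Idle, Crit}
Sat(EX (EF (AF (p ∧ empty)))) = {s : some successor in {Init, Sync, Busy, Err, Grant, Done, Idle, Crit}} = {Init, Sync, Busy, Err, Grant, Done, Idle, Crit}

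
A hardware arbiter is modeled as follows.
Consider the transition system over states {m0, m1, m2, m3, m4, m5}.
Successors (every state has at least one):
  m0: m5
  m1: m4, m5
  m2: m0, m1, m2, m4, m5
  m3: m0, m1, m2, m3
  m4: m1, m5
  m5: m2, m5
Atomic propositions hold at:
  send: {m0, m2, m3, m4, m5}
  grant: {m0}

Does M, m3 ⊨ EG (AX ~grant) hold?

Sat(~grant) = {m1, m2, m3, m4, m5}
Sat(AX ~grant) = {s : every successor in {m1, m2, m3, m4, m5}} = {m0, m1, m4, m5}
EG (AX ~grant): greatest fixpoint, start Z0 = {m0, m1, m4, m5}, keep only states in Sat with some successor in Z. Already a fixed point.
Sat(EG (AX ~grant)) = {m0, m1, m4, m5}
m3 ∉ Sat(EG (AX ~grant)) = {m0, m1, m4, m5}, so the formula does not hold at m3.

No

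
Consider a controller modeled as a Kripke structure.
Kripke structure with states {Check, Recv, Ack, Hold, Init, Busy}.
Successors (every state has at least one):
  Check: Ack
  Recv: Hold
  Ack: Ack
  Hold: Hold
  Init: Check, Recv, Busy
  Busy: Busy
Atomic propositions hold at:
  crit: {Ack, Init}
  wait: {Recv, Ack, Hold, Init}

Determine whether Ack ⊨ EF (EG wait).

Yes

EG wait: greatest fixpoint, start Z0 = {Recv, Ack, Hold, Init}, keep only states in Sat with some successor in Z. Already a fixed point.
Sat(EG wait) = {Recv, Ack, Hold, Init}
EF (EG wait): least fixpoint, start Z0 = {Recv, Ack, Hold, Init}, add states with some successor in Z. Z1 = {Check, Recv, Ack, Hold, Init}; fixed.
Sat(EF (EG wait)) = {Check, Recv, Ack, Hold, Init}
Ack ∈ Sat(EF (EG wait)) = {Check, Recv, Ack, Hold, Init}, so the formula holds at Ack.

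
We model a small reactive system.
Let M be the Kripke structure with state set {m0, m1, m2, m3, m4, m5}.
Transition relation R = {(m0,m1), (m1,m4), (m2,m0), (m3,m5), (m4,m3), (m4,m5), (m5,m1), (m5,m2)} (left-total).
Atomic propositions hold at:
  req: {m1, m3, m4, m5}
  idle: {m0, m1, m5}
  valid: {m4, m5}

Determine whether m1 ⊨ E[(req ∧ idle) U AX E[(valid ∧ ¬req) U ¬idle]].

Yes

Sat(req ∧ idle) = {m1, m5}
Sat(¬req) = {m0, m2}
Sat(valid ∧ ¬req) = ∅
Sat(¬idle) = {m2, m3, m4}
E[(valid ∧ ¬req) U ¬idle]: least fixpoint, start Z0 = Sat(¬idle) = {m2, m3, m4}, add states in Sat(valid ∧ ¬req) with some successor in Z. Already a fixed point.
Sat(E[(valid ∧ ¬req) U ¬idle]) = {m2, m3, m4}
Sat(AX E[(valid ∧ ¬req) U ¬idle]) = {s : every successor in {m2, m3, m4}} = {m1}
E[(req ∧ idle) U AX E[(valid ∧ ¬req) U ¬idle]]: least fixpoint, start Z0 = Sat(AX E[(valid ∧ ¬req) U ¬idle]) = {m1}, add states in Sat(req ∧ idle) with some successor in Z. Z1 = {m1, m5}; fixed.
Sat(E[(req ∧ idle) U AX E[(valid ∧ ¬req) U ¬idle]]) = {m1, m5}
m1 ∈ Sat(E[(req ∧ idle) U AX E[(valid ∧ ¬req) U ¬idle]]) = {m1, m5}, so the formula holds at m1.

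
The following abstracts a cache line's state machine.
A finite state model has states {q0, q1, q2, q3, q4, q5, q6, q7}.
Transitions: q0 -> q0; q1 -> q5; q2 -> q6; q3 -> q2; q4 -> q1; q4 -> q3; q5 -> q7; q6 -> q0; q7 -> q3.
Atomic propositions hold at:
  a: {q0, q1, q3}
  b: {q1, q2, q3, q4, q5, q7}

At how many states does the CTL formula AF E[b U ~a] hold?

7

Sat(~a) = {q2, q4, q5, q6, q7}
E[b U ~a]: least fixpoint, start Z0 = Sat(~a) = {q2, q4, q5, q6, q7}, add states in Sat(b) with some successor in Z. Z1 = {q1, q2, q3, q4, q5, q6, q7}; fixed.
Sat(E[b U ~a]) = {q1, q2, q3, q4, q5, q6, q7}
AF E[b U ~a]: least fixpoint, start Z0 = {q1, q2, q3, q4, q5, q6, q7}, add states with every successor in Z. Already a fixed point.
Sat(AF E[b U ~a]) = {q1, q2, q3, q4, q5, q6, q7}
|Sat(AF E[b U ~a])| = |{q1, q2, q3, q4, q5, q6, q7}| = 7.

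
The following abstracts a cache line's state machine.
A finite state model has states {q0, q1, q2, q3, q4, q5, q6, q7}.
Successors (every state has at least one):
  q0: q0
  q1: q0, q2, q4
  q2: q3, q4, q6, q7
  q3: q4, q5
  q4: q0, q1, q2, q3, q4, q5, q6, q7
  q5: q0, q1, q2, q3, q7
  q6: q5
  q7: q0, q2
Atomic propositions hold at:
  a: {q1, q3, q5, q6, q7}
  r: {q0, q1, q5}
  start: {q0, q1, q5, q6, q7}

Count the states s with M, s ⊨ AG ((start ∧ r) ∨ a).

Sat(start ∧ r) = {q0, q1, q5}
Sat((start ∧ r) ∨ a) = {q0, q1, q3, q5, q6, q7}
AG ((start ∧ r) ∨ a): greatest fixpoint, start Z0 = {q0, q1, q3, q5, q6, q7}, keep only states in Sat with every successor in Z. Z1 = {q0, q6}; Z2 = {q0}; fixed.
Sat(AG ((start ∧ r) ∨ a)) = {q0}
|Sat(AG ((start ∧ r) ∨ a))| = |{q0}| = 1.

1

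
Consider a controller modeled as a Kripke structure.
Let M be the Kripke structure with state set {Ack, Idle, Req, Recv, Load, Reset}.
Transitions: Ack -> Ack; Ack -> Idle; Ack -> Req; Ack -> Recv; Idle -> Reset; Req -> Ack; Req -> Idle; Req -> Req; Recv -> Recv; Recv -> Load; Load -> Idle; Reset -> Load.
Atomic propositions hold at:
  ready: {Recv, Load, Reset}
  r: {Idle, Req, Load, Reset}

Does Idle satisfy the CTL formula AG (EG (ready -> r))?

Sat(ready -> r) = {Ack, Idle, Req, Load, Reset}
EG (ready -> r): greatest fixpoint, start Z0 = {Ack, Idle, Req, Load, Reset}, keep only states in Sat with some successor in Z. Already a fixed point.
Sat(EG (ready -> r)) = {Ack, Idle, Req, Load, Reset}
AG (EG (ready -> r)): greatest fixpoint, start Z0 = {Ack, Idle, Req, Load, Reset}, keep only states in Sat with every successor in Z. Z1 = {Idle, Req, Load, Reset}; Z2 = {Idle, Load, Reset}; fixed.
Sat(AG (EG (ready -> r))) = {Idle, Load, Reset}
Idle ∈ Sat(AG (EG (ready -> r))) = {Idle, Load, Reset}, so the formula holds at Idle.

Yes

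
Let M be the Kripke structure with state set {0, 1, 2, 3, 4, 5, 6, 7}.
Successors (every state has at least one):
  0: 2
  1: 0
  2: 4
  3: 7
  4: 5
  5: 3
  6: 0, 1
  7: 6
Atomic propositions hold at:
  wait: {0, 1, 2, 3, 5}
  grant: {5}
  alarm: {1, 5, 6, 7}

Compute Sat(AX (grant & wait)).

{4}

Sat(grant & wait) = {5}
Sat(AX (grant & wait)) = {s : every successor in {5}} = {4}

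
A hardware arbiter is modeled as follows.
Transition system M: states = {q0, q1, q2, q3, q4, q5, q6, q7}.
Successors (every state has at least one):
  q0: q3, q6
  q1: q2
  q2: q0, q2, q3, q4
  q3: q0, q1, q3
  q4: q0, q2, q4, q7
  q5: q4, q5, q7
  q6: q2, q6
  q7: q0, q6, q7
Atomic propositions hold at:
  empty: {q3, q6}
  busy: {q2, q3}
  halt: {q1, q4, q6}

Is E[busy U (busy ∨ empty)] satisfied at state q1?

Sat(busy ∨ empty) = {q2, q3, q6}
E[busy U (busy ∨ empty)]: least fixpoint, start Z0 = Sat((busy ∨ empty)) = {q2, q3, q6}, add states in Sat(busy) with some successor in Z. Already a fixed point.
Sat(E[busy U (busy ∨ empty)]) = {q2, q3, q6}
q1 ∉ Sat(E[busy U (busy ∨ empty)]) = {q2, q3, q6}, so the formula does not hold at q1.

No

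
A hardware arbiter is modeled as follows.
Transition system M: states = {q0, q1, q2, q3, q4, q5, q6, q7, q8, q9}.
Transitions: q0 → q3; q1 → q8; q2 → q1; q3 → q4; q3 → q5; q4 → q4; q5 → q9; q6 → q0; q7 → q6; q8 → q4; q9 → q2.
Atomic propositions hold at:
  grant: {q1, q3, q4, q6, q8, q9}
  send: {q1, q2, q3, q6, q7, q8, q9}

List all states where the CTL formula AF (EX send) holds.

Sat(EX send) = {s : some successor in {q1, q2, q3, q6, q7, q8, q9}} = {q0, q1, q2, q5, q7, q9}
AF (EX send): least fixpoint, start Z0 = {q0, q1, q2, q5, q7, q9}, add states with every successor in Z. Z1 = {q0, q1, q2, q5, q6, q7, q9}; fixed.
Sat(AF (EX send)) = {q0, q1, q2, q5, q6, q7, q9}

{q0, q1, q2, q5, q6, q7, q9}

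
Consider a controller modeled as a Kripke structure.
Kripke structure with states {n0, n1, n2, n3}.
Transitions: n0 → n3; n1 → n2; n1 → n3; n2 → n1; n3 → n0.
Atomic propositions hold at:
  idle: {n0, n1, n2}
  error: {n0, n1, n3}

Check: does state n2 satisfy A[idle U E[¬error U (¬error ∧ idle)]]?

Yes

Sat(¬error) = {n2}
Sat(¬error ∧ idle) = {n2}
E[¬error U (¬error ∧ idle)]: least fixpoint, start Z0 = Sat((¬error ∧ idle)) = {n2}, add states in Sat(¬error) with some successor in Z. Already a fixed point.
Sat(E[¬error U (¬error ∧ idle)]) = {n2}
A[idle U E[¬error U (¬error ∧ idle)]]: least fixpoint, start Z0 = Sat(E[¬error U (¬error ∧ idle)]) = {n2}, add states in Sat(idle) with every successor in Z. Already a fixed point.
Sat(A[idle U E[¬error U (¬error ∧ idle)]]) = {n2}
n2 ∈ Sat(A[idle U E[¬error U (¬error ∧ idle)]]) = {n2}, so the formula holds at n2.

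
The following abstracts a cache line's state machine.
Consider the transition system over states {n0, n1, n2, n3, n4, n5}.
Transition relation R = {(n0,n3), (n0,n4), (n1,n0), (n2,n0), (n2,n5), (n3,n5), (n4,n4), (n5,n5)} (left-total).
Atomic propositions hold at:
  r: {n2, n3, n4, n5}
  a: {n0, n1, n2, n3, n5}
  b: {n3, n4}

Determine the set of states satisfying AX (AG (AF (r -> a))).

Sat(r -> a) = {n0, n1, n2, n3, n5}
AF (r -> a): least fixpoint, start Z0 = {n0, n1, n2, n3, n5}, add states with every successor in Z. Already a fixed point.
Sat(AF (r -> a)) = {n0, n1, n2, n3, n5}
AG (AF (r -> a)): greatest fixpoint, start Z0 = {n0, n1, n2, n3, n5}, keep only states in Sat with every successor in Z. Z1 = {n1, n2, n3, n5}; Z2 = {n3, n5}; fixed.
Sat(AG (AF (r -> a))) = {n3, n5}
Sat(AX (AG (AF (r -> a)))) = {s : every successor in {n3, n5}} = {n3, n5}

{n3, n5}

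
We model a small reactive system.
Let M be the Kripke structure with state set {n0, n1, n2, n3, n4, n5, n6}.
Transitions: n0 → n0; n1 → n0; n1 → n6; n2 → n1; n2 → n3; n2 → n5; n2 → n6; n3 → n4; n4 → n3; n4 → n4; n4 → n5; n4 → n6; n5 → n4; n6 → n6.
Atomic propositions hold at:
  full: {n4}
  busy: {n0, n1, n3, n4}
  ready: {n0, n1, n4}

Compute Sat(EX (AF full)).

AF full: least fixpoint, start Z0 = {n4}, add states with every successor in Z. Z1 = {n3, n4, n5}; fixed.
Sat(AF full) = {n3, n4, n5}
Sat(EX (AF full)) = {s : some successor in {n3, n4, n5}} = {n2, n3, n4, n5}

{n2, n3, n4, n5}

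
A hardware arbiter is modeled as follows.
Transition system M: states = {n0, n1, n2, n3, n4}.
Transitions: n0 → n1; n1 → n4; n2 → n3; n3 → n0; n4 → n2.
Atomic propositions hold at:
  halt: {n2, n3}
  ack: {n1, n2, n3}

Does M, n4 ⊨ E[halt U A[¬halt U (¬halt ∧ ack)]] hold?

No

Sat(¬halt) = {n0, n1, n4}
Sat(¬halt ∧ ack) = {n1}
A[¬halt U (¬halt ∧ ack)]: least fixpoint, start Z0 = Sat((¬halt ∧ ack)) = {n1}, add states in Sat(¬halt) with every successor in Z. Z1 = {n0, n1}; fixed.
Sat(A[¬halt U (¬halt ∧ ack)]) = {n0, n1}
E[halt U A[¬halt U (¬halt ∧ ack)]]: least fixpoint, start Z0 = Sat(A[¬halt U (¬halt ∧ ack)]) = {n0, n1}, add states in Sat(halt) with some successor in Z. Z1 = {n0, n1, n3}; Z2 = {n0, n1, n2, n3}; fixed.
Sat(E[halt U A[¬halt U (¬halt ∧ ack)]]) = {n0, n1, n2, n3}
n4 ∉ Sat(E[halt U A[¬halt U (¬halt ∧ ack)]]) = {n0, n1, n2, n3}, so the formula does not hold at n4.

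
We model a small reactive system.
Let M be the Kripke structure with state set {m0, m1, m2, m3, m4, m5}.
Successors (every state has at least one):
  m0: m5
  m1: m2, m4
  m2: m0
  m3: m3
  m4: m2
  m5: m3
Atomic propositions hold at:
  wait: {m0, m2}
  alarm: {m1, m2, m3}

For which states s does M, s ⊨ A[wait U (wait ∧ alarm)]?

{m2}

Sat(wait ∧ alarm) = {m2}
A[wait U (wait ∧ alarm)]: least fixpoint, start Z0 = Sat((wait ∧ alarm)) = {m2}, add states in Sat(wait) with every successor in Z. Already a fixed point.
Sat(A[wait U (wait ∧ alarm)]) = {m2}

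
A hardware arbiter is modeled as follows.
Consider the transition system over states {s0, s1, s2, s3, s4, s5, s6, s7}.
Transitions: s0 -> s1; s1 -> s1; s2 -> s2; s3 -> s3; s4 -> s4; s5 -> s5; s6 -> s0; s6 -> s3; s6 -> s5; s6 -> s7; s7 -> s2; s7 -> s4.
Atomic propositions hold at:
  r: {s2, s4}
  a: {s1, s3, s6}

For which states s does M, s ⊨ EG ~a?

Sat(~a) = {s0, s2, s4, s5, s7}
EG ~a: greatest fixpoint, start Z0 = {s0, s2, s4, s5, s7}, keep only states in Sat with some successor in Z. Z1 = {s2, s4, s5, s7}; fixed.
Sat(EG ~a) = {s2, s4, s5, s7}

{s2, s4, s5, s7}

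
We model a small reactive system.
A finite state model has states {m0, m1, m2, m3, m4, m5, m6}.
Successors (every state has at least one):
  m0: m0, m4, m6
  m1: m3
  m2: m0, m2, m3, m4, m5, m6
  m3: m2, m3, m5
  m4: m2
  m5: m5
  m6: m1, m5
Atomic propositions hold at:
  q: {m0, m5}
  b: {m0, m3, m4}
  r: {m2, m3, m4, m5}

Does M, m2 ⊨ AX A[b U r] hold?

A[b U r]: least fixpoint, start Z0 = Sat(r) = {m2, m3, m4, m5}, add states in Sat(b) with every successor in Z. Already a fixed point.
Sat(A[b U r]) = {m2, m3, m4, m5}
Sat(AX A[b U r]) = {s : every successor in {m2, m3, m4, m5}} = {m1, m3, m4, m5}
m2 ∉ Sat(AX A[b U r]) = {m1, m3, m4, m5}, so the formula does not hold at m2.

No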